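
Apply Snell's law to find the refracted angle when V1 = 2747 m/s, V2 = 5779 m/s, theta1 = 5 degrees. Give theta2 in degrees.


sin(theta1) = sin(5 deg) = 0.087156
sin(theta2) = V2/V1 * sin(theta1) = 5779/2747 * 0.087156 = 0.183354
theta2 = arcsin(0.183354) = 10.5652 degrees

10.5652


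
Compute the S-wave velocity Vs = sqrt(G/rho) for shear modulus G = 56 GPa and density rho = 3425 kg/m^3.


Convert G to Pa: G = 56e9 Pa
Compute G/rho = 56e9 / 3425 = 16350364.9635
Vs = sqrt(16350364.9635) = 4043.56 m/s

4043.56


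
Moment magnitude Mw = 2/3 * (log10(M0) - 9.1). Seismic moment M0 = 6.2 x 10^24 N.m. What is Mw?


log10(M0) = log10(6.2 x 10^24) = 24.7924
Mw = 2/3 * (24.7924 - 9.1)
= 2/3 * 15.6924
= 10.46

10.46


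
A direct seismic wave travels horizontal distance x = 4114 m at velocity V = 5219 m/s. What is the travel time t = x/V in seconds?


t = x / V
= 4114 / 5219
= 0.7883 s

0.7883


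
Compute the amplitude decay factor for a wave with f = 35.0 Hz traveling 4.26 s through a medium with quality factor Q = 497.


pi*f*t/Q = pi*35.0*4.26/497 = 0.942478
A/A0 = exp(-0.942478) = 0.389661

0.389661


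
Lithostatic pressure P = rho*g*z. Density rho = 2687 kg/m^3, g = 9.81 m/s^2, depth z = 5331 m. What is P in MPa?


P = rho * g * z / 1e6
= 2687 * 9.81 * 5331 / 1e6
= 140522334.57 / 1e6
= 140.5223 MPa

140.5223


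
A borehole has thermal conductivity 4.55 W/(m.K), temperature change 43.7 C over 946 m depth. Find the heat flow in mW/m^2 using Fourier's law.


q = k * dT / dz * 1000
= 4.55 * 43.7 / 946 * 1000
= 0.210185 * 1000
= 210.185 mW/m^2

210.185


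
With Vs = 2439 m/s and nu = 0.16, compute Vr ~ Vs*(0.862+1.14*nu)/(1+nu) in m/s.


Numerator factor = 0.862 + 1.14*0.16 = 1.0444
Denominator = 1 + 0.16 = 1.16
Vr = 2439 * 1.0444 / 1.16 = 2195.94 m/s

2195.94


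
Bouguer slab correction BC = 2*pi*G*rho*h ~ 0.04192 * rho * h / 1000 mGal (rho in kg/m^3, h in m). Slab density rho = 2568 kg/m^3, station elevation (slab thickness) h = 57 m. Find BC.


BC = 0.04192 * rho * h / 1000
= 0.04192 * 2568 * 57 / 1000
= 6.1361 mGal

6.1361


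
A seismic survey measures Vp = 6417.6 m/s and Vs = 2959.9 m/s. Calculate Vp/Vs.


Vp/Vs = 6417.6 / 2959.9
= 2.1682

2.1682


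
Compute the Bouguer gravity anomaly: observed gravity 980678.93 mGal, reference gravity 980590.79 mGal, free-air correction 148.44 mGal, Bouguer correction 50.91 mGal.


BA = g_obs - g_ref + FAC - BC
= 980678.93 - 980590.79 + 148.44 - 50.91
= 185.67 mGal

185.67


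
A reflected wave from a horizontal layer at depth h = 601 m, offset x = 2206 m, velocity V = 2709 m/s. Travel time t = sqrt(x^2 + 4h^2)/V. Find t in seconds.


x^2 + 4h^2 = 2206^2 + 4*601^2 = 4866436 + 1444804 = 6311240
sqrt(6311240) = 2512.2181
t = 2512.2181 / 2709 = 0.9274 s

0.9274


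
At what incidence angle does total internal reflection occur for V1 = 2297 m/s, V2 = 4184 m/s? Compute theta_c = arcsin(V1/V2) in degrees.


V1/V2 = 2297/4184 = 0.548996
theta_c = arcsin(0.548996) = 33.2982 degrees

33.2982


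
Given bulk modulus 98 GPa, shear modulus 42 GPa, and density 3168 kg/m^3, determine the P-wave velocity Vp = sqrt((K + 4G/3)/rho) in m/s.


First compute the effective modulus:
K + 4G/3 = 98e9 + 4*42e9/3 = 154000000000.0 Pa
Then divide by density:
154000000000.0 / 3168 = 48611111.1111 Pa/(kg/m^3)
Take the square root:
Vp = sqrt(48611111.1111) = 6972.17 m/s

6972.17


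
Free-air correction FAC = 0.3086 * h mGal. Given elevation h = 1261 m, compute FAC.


FAC = 0.3086 * h
= 0.3086 * 1261
= 389.1446 mGal

389.1446


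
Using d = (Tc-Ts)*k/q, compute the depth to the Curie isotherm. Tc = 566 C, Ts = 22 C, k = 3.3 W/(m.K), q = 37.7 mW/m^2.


T_Curie - T_surf = 566 - 22 = 544 C
Convert q to W/m^2: 37.7 mW/m^2 = 0.0377 W/m^2
d = 544 * 3.3 / 0.0377 = 47618.04 m

47618.04


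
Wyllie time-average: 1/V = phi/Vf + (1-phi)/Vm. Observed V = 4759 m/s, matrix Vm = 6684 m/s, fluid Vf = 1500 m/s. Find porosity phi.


1/V - 1/Vm = 1/4759 - 1/6684 = 6.052e-05
1/Vf - 1/Vm = 1/1500 - 1/6684 = 0.00051706
phi = 6.052e-05 / 0.00051706 = 0.117

0.117


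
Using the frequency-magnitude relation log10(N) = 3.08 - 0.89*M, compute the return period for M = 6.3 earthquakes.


log10(N) = 3.08 - 0.89*6.3 = -2.527
N = 10^-2.527 = 0.002972
T = 1/N = 1/0.002972 = 336.5116 years

336.5116


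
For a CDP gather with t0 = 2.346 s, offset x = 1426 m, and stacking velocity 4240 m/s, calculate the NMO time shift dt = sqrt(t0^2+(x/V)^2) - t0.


x/Vnmo = 1426/4240 = 0.336321
(x/Vnmo)^2 = 0.113112
t0^2 = 5.503716
sqrt(5.503716 + 0.113112) = 2.369985
dt = 2.369985 - 2.346 = 0.023985

0.023985


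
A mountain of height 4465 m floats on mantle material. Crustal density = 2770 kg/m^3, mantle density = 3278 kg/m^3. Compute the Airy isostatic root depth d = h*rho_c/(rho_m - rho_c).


rho_m - rho_c = 3278 - 2770 = 508
d = 4465 * 2770 / 508
= 12368050 / 508
= 24346.56 m

24346.56


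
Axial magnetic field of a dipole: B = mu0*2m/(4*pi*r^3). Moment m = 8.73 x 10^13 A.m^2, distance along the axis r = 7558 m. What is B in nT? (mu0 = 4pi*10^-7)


m = 8.73 x 10^13 = 87300000000000 A.m^2
2m = 174600000000000 A.m^2
r^3 = 7558^3 = 431738385112
B = (4pi*10^-7) * 174600000000000 / (4*pi * 431738385112) * 1e9
= 219408830.926711 / 5425384555762.32 * 1e9
= 40441.1574 nT

40441.1574


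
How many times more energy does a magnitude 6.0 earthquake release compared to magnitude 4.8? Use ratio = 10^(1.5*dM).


M2 - M1 = 6.0 - 4.8 = 1.2
1.5 * 1.2 = 1.8
ratio = 10^1.8 = 63.1

63.1


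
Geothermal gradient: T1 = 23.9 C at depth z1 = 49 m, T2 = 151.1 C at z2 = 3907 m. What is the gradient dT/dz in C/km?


dT = 151.1 - 23.9 = 127.2 C
dz = 3907 - 49 = 3858 m
gradient = dT/dz * 1000 = 127.2/3858 * 1000 = 32.9705 C/km

32.9705


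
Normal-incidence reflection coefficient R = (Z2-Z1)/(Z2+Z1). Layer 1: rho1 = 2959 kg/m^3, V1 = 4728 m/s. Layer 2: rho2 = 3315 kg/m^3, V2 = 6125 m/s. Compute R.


Z1 = 2959 * 4728 = 13990152
Z2 = 3315 * 6125 = 20304375
R = (20304375 - 13990152) / (20304375 + 13990152) = 6314223 / 34294527 = 0.1841

0.1841


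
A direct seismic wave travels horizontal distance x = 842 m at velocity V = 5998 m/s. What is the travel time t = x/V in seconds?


t = x / V
= 842 / 5998
= 0.1404 s

0.1404


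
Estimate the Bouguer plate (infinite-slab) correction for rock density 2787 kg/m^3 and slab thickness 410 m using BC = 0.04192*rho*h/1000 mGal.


BC = 0.04192 * rho * h / 1000
= 0.04192 * 2787 * 410 / 1000
= 47.9007 mGal

47.9007


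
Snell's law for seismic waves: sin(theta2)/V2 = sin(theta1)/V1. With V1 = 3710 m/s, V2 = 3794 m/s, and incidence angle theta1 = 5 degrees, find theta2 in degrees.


sin(theta1) = sin(5 deg) = 0.087156
sin(theta2) = V2/V1 * sin(theta1) = 3794/3710 * 0.087156 = 0.089129
theta2 = arcsin(0.089129) = 5.1135 degrees

5.1135


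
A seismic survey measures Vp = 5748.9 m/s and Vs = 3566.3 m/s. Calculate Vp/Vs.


Vp/Vs = 5748.9 / 3566.3
= 1.612

1.612


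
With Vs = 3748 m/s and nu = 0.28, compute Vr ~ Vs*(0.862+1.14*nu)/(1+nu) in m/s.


Numerator factor = 0.862 + 1.14*0.28 = 1.1812
Denominator = 1 + 0.28 = 1.28
Vr = 3748 * 1.1812 / 1.28 = 3458.7 m/s

3458.7


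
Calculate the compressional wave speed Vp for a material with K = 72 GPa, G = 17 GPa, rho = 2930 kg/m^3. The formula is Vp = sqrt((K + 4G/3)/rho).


First compute the effective modulus:
K + 4G/3 = 72e9 + 4*17e9/3 = 94666666666.67 Pa
Then divide by density:
94666666666.67 / 2930 = 32309442.5484 Pa/(kg/m^3)
Take the square root:
Vp = sqrt(32309442.5484) = 5684.14 m/s

5684.14


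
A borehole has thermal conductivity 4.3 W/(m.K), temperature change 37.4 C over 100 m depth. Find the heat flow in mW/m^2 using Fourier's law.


q = k * dT / dz * 1000
= 4.3 * 37.4 / 100 * 1000
= 1.6082 * 1000
= 1608.2 mW/m^2

1608.2


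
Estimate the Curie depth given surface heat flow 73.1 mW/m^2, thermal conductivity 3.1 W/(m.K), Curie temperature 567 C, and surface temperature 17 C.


T_Curie - T_surf = 567 - 17 = 550 C
Convert q to W/m^2: 73.1 mW/m^2 = 0.0731 W/m^2
d = 550 * 3.1 / 0.0731 = 23324.21 m

23324.21


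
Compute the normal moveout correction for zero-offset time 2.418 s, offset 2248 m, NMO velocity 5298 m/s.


x/Vnmo = 2248/5298 = 0.424311
(x/Vnmo)^2 = 0.18004
t0^2 = 5.846724
sqrt(5.846724 + 0.18004) = 2.454947
dt = 2.454947 - 2.418 = 0.036947

0.036947


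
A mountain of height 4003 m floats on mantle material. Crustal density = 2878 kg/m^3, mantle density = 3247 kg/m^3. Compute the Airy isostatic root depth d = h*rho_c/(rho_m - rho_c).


rho_m - rho_c = 3247 - 2878 = 369
d = 4003 * 2878 / 369
= 11520634 / 369
= 31221.23 m

31221.23


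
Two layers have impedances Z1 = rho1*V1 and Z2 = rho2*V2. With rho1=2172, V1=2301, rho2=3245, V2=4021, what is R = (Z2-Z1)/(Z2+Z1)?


Z1 = 2172 * 2301 = 4997772
Z2 = 3245 * 4021 = 13048145
R = (13048145 - 4997772) / (13048145 + 4997772) = 8050373 / 18045917 = 0.4461

0.4461


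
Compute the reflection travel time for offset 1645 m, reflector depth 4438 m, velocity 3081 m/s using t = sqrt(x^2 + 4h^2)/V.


x^2 + 4h^2 = 1645^2 + 4*4438^2 = 2706025 + 78783376 = 81489401
sqrt(81489401) = 9027.148
t = 9027.148 / 3081 = 2.9299 s

2.9299


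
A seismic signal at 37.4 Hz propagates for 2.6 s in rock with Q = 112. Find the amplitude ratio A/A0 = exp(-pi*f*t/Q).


pi*f*t/Q = pi*37.4*2.6/112 = 2.727576
A/A0 = exp(-2.727576) = 0.065378

0.065378


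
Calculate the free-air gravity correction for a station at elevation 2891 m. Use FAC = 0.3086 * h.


FAC = 0.3086 * h
= 0.3086 * 2891
= 892.1626 mGal

892.1626


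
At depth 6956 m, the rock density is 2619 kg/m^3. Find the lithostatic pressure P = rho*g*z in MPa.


P = rho * g * z / 1e6
= 2619 * 9.81 * 6956 / 1e6
= 178716264.84 / 1e6
= 178.7163 MPa

178.7163


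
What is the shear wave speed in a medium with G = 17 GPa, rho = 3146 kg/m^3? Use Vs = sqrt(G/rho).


Convert G to Pa: G = 17e9 Pa
Compute G/rho = 17e9 / 3146 = 5403687.2219
Vs = sqrt(5403687.2219) = 2324.58 m/s

2324.58


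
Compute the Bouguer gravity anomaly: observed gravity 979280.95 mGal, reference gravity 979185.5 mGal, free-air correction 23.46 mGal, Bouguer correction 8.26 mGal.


BA = g_obs - g_ref + FAC - BC
= 979280.95 - 979185.5 + 23.46 - 8.26
= 110.65 mGal

110.65


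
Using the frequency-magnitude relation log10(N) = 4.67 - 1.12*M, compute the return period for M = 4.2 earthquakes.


log10(N) = 4.67 - 1.12*4.2 = -0.034
N = 10^-0.034 = 0.924698
T = 1/N = 1/0.924698 = 1.0814 years

1.0814


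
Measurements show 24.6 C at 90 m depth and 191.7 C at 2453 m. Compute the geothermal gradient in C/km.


dT = 191.7 - 24.6 = 167.1 C
dz = 2453 - 90 = 2363 m
gradient = dT/dz * 1000 = 167.1/2363 * 1000 = 70.7152 C/km

70.7152


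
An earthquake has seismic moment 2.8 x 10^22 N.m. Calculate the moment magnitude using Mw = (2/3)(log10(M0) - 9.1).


log10(M0) = log10(2.8 x 10^22) = 22.4472
Mw = 2/3 * (22.4472 - 9.1)
= 2/3 * 13.3472
= 8.9

8.9


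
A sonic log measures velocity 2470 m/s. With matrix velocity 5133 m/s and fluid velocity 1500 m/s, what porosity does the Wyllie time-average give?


1/V - 1/Vm = 1/2470 - 1/5133 = 0.00021004
1/Vf - 1/Vm = 1/1500 - 1/5133 = 0.00047185
phi = 0.00021004 / 0.00047185 = 0.4451

0.4451


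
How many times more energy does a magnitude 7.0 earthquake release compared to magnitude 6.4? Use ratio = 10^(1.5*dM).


M2 - M1 = 7.0 - 6.4 = 0.6
1.5 * 0.6 = 0.9
ratio = 10^0.9 = 7.94

7.94


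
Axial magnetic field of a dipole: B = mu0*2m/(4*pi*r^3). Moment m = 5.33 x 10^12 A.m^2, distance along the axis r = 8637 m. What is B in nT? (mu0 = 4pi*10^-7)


m = 5.33 x 10^12 = 5330000000000 A.m^2
2m = 10660000000000 A.m^2
r^3 = 8637^3 = 644300930853
B = (4pi*10^-7) * 10660000000000 / (4*pi * 644300930853) * 1e9
= 13395751.074907 / 8096524284275.4 * 1e9
= 1654.5064 nT

1654.5064


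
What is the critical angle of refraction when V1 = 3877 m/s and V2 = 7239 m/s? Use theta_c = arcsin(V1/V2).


V1/V2 = 3877/7239 = 0.535571
theta_c = arcsin(0.535571) = 32.3827 degrees

32.3827


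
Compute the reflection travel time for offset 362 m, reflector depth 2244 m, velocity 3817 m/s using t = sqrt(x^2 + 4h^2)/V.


x^2 + 4h^2 = 362^2 + 4*2244^2 = 131044 + 20142144 = 20273188
sqrt(20273188) = 4502.5757
t = 4502.5757 / 3817 = 1.1796 s

1.1796


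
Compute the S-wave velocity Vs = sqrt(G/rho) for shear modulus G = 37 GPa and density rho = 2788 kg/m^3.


Convert G to Pa: G = 37e9 Pa
Compute G/rho = 37e9 / 2788 = 13271162.1234
Vs = sqrt(13271162.1234) = 3642.96 m/s

3642.96


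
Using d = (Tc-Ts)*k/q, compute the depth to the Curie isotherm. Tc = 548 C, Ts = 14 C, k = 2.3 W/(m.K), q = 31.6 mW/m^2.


T_Curie - T_surf = 548 - 14 = 534 C
Convert q to W/m^2: 31.6 mW/m^2 = 0.0316 W/m^2
d = 534 * 2.3 / 0.0316 = 38867.09 m

38867.09


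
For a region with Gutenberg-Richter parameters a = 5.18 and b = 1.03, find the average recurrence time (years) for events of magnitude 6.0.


log10(N) = 5.18 - 1.03*6.0 = -1.0
N = 10^-1.0 = 0.1
T = 1/N = 1/0.1 = 10.0 years

10.0


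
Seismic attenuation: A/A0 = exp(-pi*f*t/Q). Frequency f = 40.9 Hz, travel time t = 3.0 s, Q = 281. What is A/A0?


pi*f*t/Q = pi*40.9*3.0/281 = 1.371792
A/A0 = exp(-1.371792) = 0.253652

0.253652


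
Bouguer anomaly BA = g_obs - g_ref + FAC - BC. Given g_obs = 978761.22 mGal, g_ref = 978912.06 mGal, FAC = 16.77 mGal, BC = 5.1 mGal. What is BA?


BA = g_obs - g_ref + FAC - BC
= 978761.22 - 978912.06 + 16.77 - 5.1
= -139.17 mGal

-139.17


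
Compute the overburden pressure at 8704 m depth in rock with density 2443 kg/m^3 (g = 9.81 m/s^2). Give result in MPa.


P = rho * g * z / 1e6
= 2443 * 9.81 * 8704 / 1e6
= 208598584.32 / 1e6
= 208.5986 MPa

208.5986


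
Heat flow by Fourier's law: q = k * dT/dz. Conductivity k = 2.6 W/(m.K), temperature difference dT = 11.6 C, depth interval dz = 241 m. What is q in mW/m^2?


q = k * dT / dz * 1000
= 2.6 * 11.6 / 241 * 1000
= 0.125145 * 1000
= 125.1452 mW/m^2

125.1452


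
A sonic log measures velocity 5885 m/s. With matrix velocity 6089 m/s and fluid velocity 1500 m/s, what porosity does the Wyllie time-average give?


1/V - 1/Vm = 1/5885 - 1/6089 = 5.69e-06
1/Vf - 1/Vm = 1/1500 - 1/6089 = 0.00050244
phi = 5.69e-06 / 0.00050244 = 0.0113

0.0113


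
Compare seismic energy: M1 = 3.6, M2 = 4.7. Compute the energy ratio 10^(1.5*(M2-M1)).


M2 - M1 = 4.7 - 3.6 = 1.1
1.5 * 1.1 = 1.65
ratio = 10^1.65 = 44.67

44.67


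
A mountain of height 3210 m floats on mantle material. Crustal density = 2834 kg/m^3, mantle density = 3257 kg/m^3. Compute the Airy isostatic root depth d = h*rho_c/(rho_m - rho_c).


rho_m - rho_c = 3257 - 2834 = 423
d = 3210 * 2834 / 423
= 9097140 / 423
= 21506.24 m

21506.24


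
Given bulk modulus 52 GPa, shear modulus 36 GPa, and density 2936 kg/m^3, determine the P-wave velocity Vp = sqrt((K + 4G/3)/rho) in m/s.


First compute the effective modulus:
K + 4G/3 = 52e9 + 4*36e9/3 = 100000000000.0 Pa
Then divide by density:
100000000000.0 / 2936 = 34059945.5041 Pa/(kg/m^3)
Take the square root:
Vp = sqrt(34059945.5041) = 5836.09 m/s

5836.09


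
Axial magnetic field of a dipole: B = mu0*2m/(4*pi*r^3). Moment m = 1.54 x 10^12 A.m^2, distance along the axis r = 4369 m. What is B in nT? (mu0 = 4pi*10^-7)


m = 1.54 x 10^12 = 1540000000000 A.m^2
2m = 3080000000000 A.m^2
r^3 = 4369^3 = 83396175409
B = (4pi*10^-7) * 3080000000000 / (4*pi * 83396175409) * 1e9
= 3870442.149223 / 1047987248009.6 * 1e9
= 3693.2149 nT

3693.2149


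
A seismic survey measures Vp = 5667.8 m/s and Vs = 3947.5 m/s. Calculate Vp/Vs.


Vp/Vs = 5667.8 / 3947.5
= 1.4358

1.4358


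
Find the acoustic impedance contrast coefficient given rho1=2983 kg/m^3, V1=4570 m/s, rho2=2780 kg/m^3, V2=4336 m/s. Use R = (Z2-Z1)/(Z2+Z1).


Z1 = 2983 * 4570 = 13632310
Z2 = 2780 * 4336 = 12054080
R = (12054080 - 13632310) / (12054080 + 13632310) = -1578230 / 25686390 = -0.0614

-0.0614


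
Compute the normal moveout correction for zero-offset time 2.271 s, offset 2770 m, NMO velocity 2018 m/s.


x/Vnmo = 2770/2018 = 1.372646
(x/Vnmo)^2 = 1.884158
t0^2 = 5.157441
sqrt(5.157441 + 1.884158) = 2.653601
dt = 2.653601 - 2.271 = 0.382601

0.382601


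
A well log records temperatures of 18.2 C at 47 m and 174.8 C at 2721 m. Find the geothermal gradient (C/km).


dT = 174.8 - 18.2 = 156.6 C
dz = 2721 - 47 = 2674 m
gradient = dT/dz * 1000 = 156.6/2674 * 1000 = 58.5639 C/km

58.5639


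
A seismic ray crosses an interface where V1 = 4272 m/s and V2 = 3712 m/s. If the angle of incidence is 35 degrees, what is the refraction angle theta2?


sin(theta1) = sin(35 deg) = 0.573576
sin(theta2) = V2/V1 * sin(theta1) = 3712/4272 * 0.573576 = 0.498389
theta2 = arcsin(0.498389) = 29.8934 degrees

29.8934


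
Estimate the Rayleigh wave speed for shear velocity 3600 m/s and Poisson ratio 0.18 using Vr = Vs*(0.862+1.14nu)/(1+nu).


Numerator factor = 0.862 + 1.14*0.18 = 1.0672
Denominator = 1 + 0.18 = 1.18
Vr = 3600 * 1.0672 / 1.18 = 3255.86 m/s

3255.86


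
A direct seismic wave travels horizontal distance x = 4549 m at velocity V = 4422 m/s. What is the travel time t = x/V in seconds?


t = x / V
= 4549 / 4422
= 1.0287 s

1.0287


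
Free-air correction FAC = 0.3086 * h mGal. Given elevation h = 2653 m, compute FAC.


FAC = 0.3086 * h
= 0.3086 * 2653
= 818.7158 mGal

818.7158


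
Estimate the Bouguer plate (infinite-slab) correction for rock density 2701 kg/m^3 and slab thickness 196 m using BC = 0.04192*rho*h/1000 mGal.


BC = 0.04192 * rho * h / 1000
= 0.04192 * 2701 * 196 / 1000
= 22.1923 mGal

22.1923


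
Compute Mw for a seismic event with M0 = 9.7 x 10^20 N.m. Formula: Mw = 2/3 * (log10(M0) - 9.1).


log10(M0) = log10(9.7 x 10^20) = 20.9868
Mw = 2/3 * (20.9868 - 9.1)
= 2/3 * 11.8868
= 7.92

7.92


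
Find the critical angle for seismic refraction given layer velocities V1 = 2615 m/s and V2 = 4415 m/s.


V1/V2 = 2615/4415 = 0.592299
theta_c = arcsin(0.592299) = 36.3203 degrees

36.3203


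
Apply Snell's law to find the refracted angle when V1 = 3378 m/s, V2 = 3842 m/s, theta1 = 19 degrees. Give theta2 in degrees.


sin(theta1) = sin(19 deg) = 0.325568
sin(theta2) = V2/V1 * sin(theta1) = 3842/3378 * 0.325568 = 0.370288
theta2 = arcsin(0.370288) = 21.7334 degrees

21.7334


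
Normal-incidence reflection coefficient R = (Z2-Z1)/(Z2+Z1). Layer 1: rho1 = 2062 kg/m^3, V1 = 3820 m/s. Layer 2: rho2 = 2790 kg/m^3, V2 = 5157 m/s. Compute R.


Z1 = 2062 * 3820 = 7876840
Z2 = 2790 * 5157 = 14388030
R = (14388030 - 7876840) / (14388030 + 7876840) = 6511190 / 22264870 = 0.2924

0.2924


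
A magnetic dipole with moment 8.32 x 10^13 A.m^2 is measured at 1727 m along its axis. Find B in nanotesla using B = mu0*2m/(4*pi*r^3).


m = 8.32 x 10^13 = 83200000000000 A.m^2
2m = 166400000000000 A.m^2
r^3 = 1727^3 = 5150827583
B = (4pi*10^-7) * 166400000000000 / (4*pi * 5150827583) * 1e9
= 209104407.022937 / 64727208378.64 * 1e9
= 3230548.8258 nT

3230548.8258


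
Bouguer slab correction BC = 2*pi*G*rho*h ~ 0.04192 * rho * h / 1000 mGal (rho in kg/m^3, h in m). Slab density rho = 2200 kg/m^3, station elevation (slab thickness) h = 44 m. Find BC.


BC = 0.04192 * rho * h / 1000
= 0.04192 * 2200 * 44 / 1000
= 4.0579 mGal

4.0579


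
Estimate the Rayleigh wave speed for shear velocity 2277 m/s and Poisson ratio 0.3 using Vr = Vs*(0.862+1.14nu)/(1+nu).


Numerator factor = 0.862 + 1.14*0.3 = 1.204
Denominator = 1 + 0.3 = 1.3
Vr = 2277 * 1.204 / 1.3 = 2108.85 m/s

2108.85


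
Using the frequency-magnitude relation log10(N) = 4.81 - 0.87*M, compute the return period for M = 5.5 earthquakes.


log10(N) = 4.81 - 0.87*5.5 = 0.025
N = 10^0.025 = 1.059254
T = 1/N = 1/1.059254 = 0.9441 years

0.9441


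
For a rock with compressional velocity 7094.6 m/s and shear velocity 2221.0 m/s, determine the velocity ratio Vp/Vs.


Vp/Vs = 7094.6 / 2221.0
= 3.1943

3.1943


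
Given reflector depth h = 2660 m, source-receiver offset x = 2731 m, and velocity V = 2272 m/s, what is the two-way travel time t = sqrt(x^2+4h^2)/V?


x^2 + 4h^2 = 2731^2 + 4*2660^2 = 7458361 + 28302400 = 35760761
sqrt(35760761) = 5980.0302
t = 5980.0302 / 2272 = 2.6321 s

2.6321


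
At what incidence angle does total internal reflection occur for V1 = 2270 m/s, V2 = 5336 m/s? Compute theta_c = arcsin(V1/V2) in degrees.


V1/V2 = 2270/5336 = 0.425412
theta_c = arcsin(0.425412) = 25.1768 degrees

25.1768


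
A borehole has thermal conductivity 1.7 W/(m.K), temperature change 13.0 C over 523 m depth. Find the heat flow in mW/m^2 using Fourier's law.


q = k * dT / dz * 1000
= 1.7 * 13.0 / 523 * 1000
= 0.042256 * 1000
= 42.2562 mW/m^2

42.2562


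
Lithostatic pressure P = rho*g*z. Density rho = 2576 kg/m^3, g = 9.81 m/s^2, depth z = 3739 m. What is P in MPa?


P = rho * g * z / 1e6
= 2576 * 9.81 * 3739 / 1e6
= 94486623.84 / 1e6
= 94.4866 MPa

94.4866


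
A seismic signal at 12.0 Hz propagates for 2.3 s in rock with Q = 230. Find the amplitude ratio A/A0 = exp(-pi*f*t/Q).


pi*f*t/Q = pi*12.0*2.3/230 = 0.376991
A/A0 = exp(-0.376991) = 0.685922

0.685922


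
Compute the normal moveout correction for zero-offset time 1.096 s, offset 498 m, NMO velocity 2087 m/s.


x/Vnmo = 498/2087 = 0.23862
(x/Vnmo)^2 = 0.05694
t0^2 = 1.201216
sqrt(1.201216 + 0.05694) = 1.121675
dt = 1.121675 - 1.096 = 0.025675

0.025675


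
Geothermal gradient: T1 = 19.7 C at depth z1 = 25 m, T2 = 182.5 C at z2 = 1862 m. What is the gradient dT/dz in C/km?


dT = 182.5 - 19.7 = 162.8 C
dz = 1862 - 25 = 1837 m
gradient = dT/dz * 1000 = 162.8/1837 * 1000 = 88.6228 C/km

88.6228


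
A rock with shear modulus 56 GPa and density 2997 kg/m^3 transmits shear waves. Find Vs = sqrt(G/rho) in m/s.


Convert G to Pa: G = 56e9 Pa
Compute G/rho = 56e9 / 2997 = 18685352.0187
Vs = sqrt(18685352.0187) = 4322.66 m/s

4322.66


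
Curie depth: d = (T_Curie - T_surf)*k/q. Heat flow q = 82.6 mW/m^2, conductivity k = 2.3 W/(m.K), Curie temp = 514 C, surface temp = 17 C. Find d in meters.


T_Curie - T_surf = 514 - 17 = 497 C
Convert q to W/m^2: 82.6 mW/m^2 = 0.0826 W/m^2
d = 497 * 2.3 / 0.0826 = 13838.98 m

13838.98


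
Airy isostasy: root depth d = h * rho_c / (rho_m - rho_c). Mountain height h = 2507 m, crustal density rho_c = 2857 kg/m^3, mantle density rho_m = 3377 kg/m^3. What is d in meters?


rho_m - rho_c = 3377 - 2857 = 520
d = 2507 * 2857 / 520
= 7162499 / 520
= 13774.04 m

13774.04


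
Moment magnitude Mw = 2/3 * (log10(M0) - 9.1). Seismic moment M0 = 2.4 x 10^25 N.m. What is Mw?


log10(M0) = log10(2.4 x 10^25) = 25.3802
Mw = 2/3 * (25.3802 - 9.1)
= 2/3 * 16.2802
= 10.85

10.85


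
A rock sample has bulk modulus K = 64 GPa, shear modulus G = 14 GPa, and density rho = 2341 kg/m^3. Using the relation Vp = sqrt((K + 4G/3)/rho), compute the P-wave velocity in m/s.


First compute the effective modulus:
K + 4G/3 = 64e9 + 4*14e9/3 = 82666666666.67 Pa
Then divide by density:
82666666666.67 / 2341 = 35312544.4967 Pa/(kg/m^3)
Take the square root:
Vp = sqrt(35312544.4967) = 5942.44 m/s

5942.44


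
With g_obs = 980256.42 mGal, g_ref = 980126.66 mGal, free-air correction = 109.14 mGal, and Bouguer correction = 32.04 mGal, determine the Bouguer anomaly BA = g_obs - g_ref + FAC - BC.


BA = g_obs - g_ref + FAC - BC
= 980256.42 - 980126.66 + 109.14 - 32.04
= 206.86 mGal

206.86


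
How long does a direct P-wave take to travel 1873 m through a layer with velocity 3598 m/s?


t = x / V
= 1873 / 3598
= 0.5206 s

0.5206


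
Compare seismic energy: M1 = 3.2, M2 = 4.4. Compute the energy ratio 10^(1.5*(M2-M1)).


M2 - M1 = 4.4 - 3.2 = 1.2
1.5 * 1.2 = 1.8
ratio = 10^1.8 = 63.1

63.1


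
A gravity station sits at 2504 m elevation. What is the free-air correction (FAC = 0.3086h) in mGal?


FAC = 0.3086 * h
= 0.3086 * 2504
= 772.7344 mGal

772.7344


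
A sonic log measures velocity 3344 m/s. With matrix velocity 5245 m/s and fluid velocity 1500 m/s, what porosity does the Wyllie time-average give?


1/V - 1/Vm = 1/3344 - 1/5245 = 0.00010839
1/Vf - 1/Vm = 1/1500 - 1/5245 = 0.00047601
phi = 0.00010839 / 0.00047601 = 0.2277

0.2277


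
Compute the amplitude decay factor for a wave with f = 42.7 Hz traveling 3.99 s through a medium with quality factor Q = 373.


pi*f*t/Q = pi*42.7*3.99/373 = 1.434967
A/A0 = exp(-1.434967) = 0.238123

0.238123


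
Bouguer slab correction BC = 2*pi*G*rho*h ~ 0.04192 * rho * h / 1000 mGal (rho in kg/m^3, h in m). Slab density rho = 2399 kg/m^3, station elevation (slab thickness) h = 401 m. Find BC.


BC = 0.04192 * rho * h / 1000
= 0.04192 * 2399 * 401 / 1000
= 40.327 mGal

40.327


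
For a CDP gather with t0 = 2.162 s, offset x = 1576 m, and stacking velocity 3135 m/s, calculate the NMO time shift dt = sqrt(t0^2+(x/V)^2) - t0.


x/Vnmo = 1576/3135 = 0.502711
(x/Vnmo)^2 = 0.252719
t0^2 = 4.674244
sqrt(4.674244 + 0.252719) = 2.219676
dt = 2.219676 - 2.162 = 0.057676

0.057676


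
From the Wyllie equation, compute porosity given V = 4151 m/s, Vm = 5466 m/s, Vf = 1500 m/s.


1/V - 1/Vm = 1/4151 - 1/5466 = 5.796e-05
1/Vf - 1/Vm = 1/1500 - 1/5466 = 0.00048372
phi = 5.796e-05 / 0.00048372 = 0.1198

0.1198


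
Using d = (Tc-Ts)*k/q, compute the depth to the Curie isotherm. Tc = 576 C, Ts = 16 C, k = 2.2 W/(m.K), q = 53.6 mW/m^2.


T_Curie - T_surf = 576 - 16 = 560 C
Convert q to W/m^2: 53.6 mW/m^2 = 0.0536 W/m^2
d = 560 * 2.2 / 0.0536 = 22985.07 m

22985.07


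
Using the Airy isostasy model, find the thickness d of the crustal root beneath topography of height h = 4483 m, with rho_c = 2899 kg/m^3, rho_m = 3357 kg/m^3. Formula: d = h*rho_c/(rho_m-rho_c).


rho_m - rho_c = 3357 - 2899 = 458
d = 4483 * 2899 / 458
= 12996217 / 458
= 28376.02 m

28376.02


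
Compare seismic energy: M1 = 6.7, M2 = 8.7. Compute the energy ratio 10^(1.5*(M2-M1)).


M2 - M1 = 8.7 - 6.7 = 2.0
1.5 * 2.0 = 3.0
ratio = 10^3.0 = 1000.0

1000.0


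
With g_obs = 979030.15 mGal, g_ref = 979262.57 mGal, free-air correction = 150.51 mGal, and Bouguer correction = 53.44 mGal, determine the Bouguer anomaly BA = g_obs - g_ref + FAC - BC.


BA = g_obs - g_ref + FAC - BC
= 979030.15 - 979262.57 + 150.51 - 53.44
= -135.35 mGal

-135.35


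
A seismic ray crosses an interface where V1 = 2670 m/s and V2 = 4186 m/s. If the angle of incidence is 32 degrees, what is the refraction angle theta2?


sin(theta1) = sin(32 deg) = 0.529919
sin(theta2) = V2/V1 * sin(theta1) = 4186/2670 * 0.529919 = 0.830802
theta2 = arcsin(0.830802) = 56.1812 degrees

56.1812


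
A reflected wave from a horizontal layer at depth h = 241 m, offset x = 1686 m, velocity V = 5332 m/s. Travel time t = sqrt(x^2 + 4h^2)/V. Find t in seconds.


x^2 + 4h^2 = 1686^2 + 4*241^2 = 2842596 + 232324 = 3074920
sqrt(3074920) = 1753.545
t = 1753.545 / 5332 = 0.3289 s

0.3289


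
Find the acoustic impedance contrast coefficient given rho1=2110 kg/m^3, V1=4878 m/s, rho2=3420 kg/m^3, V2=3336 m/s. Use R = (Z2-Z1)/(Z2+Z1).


Z1 = 2110 * 4878 = 10292580
Z2 = 3420 * 3336 = 11409120
R = (11409120 - 10292580) / (11409120 + 10292580) = 1116540 / 21701700 = 0.0514

0.0514


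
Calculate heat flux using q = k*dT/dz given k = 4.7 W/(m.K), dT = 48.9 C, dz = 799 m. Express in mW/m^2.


q = k * dT / dz * 1000
= 4.7 * 48.9 / 799 * 1000
= 0.287647 * 1000
= 287.6471 mW/m^2

287.6471


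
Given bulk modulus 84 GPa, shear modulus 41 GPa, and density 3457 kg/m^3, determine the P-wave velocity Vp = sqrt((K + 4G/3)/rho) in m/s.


First compute the effective modulus:
K + 4G/3 = 84e9 + 4*41e9/3 = 138666666666.67 Pa
Then divide by density:
138666666666.67 / 3457 = 40111850.3519 Pa/(kg/m^3)
Take the square root:
Vp = sqrt(40111850.3519) = 6333.39 m/s

6333.39


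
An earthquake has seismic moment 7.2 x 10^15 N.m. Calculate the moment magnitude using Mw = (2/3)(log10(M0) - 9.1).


log10(M0) = log10(7.2 x 10^15) = 15.8573
Mw = 2/3 * (15.8573 - 9.1)
= 2/3 * 6.7573
= 4.5

4.5


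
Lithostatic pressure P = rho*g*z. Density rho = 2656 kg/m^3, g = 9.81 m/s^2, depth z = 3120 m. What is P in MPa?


P = rho * g * z / 1e6
= 2656 * 9.81 * 3120 / 1e6
= 81292723.2 / 1e6
= 81.2927 MPa

81.2927


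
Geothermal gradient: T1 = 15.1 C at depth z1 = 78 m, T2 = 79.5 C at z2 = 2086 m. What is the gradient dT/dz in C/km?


dT = 79.5 - 15.1 = 64.4 C
dz = 2086 - 78 = 2008 m
gradient = dT/dz * 1000 = 64.4/2008 * 1000 = 32.0717 C/km

32.0717


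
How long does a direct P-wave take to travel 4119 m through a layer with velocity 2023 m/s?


t = x / V
= 4119 / 2023
= 2.0361 s

2.0361


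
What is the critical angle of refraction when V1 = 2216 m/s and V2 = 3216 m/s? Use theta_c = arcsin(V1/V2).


V1/V2 = 2216/3216 = 0.689055
theta_c = arcsin(0.689055) = 43.5553 degrees

43.5553


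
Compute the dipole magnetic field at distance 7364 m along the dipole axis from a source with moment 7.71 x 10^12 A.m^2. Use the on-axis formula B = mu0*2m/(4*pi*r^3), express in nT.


m = 7.71 x 10^12 = 7710000000000 A.m^2
2m = 15420000000000 A.m^2
r^3 = 7364^3 = 399338644544
B = (4pi*10^-7) * 15420000000000 / (4*pi * 399338644544) * 1e9
= 19377343.487342 / 5018237407975.74 * 1e9
= 3861.3844 nT

3861.3844


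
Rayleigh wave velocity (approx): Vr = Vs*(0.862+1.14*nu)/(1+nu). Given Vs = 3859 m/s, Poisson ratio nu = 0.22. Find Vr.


Numerator factor = 0.862 + 1.14*0.22 = 1.1128
Denominator = 1 + 0.22 = 1.22
Vr = 3859 * 1.1128 / 1.22 = 3519.91 m/s

3519.91


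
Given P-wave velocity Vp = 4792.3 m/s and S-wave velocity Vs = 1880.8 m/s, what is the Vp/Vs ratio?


Vp/Vs = 4792.3 / 1880.8
= 2.548

2.548


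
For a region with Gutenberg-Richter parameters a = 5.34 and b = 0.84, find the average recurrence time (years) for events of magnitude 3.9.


log10(N) = 5.34 - 0.84*3.9 = 2.064
N = 10^2.064 = 115.877736
T = 1/N = 1/115.877736 = 0.0086 years

0.0086


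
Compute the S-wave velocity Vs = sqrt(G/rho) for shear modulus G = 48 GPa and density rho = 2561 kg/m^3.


Convert G to Pa: G = 48e9 Pa
Compute G/rho = 48e9 / 2561 = 18742678.6412
Vs = sqrt(18742678.6412) = 4329.28 m/s

4329.28


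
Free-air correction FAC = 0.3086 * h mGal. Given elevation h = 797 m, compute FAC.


FAC = 0.3086 * h
= 0.3086 * 797
= 245.9542 mGal

245.9542


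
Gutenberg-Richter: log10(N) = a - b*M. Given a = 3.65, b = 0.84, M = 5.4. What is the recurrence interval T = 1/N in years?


log10(N) = 3.65 - 0.84*5.4 = -0.886
N = 10^-0.886 = 0.130017
T = 1/N = 1/0.130017 = 7.6913 years

7.6913


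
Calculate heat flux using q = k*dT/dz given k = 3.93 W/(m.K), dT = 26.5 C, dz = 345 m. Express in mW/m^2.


q = k * dT / dz * 1000
= 3.93 * 26.5 / 345 * 1000
= 0.30187 * 1000
= 301.8696 mW/m^2

301.8696


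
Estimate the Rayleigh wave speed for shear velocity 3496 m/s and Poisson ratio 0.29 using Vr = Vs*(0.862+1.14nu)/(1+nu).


Numerator factor = 0.862 + 1.14*0.29 = 1.1926
Denominator = 1 + 0.29 = 1.29
Vr = 3496 * 1.1926 / 1.29 = 3232.04 m/s

3232.04


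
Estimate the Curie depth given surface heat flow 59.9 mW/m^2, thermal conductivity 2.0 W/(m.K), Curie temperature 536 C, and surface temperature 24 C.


T_Curie - T_surf = 536 - 24 = 512 C
Convert q to W/m^2: 59.9 mW/m^2 = 0.0599 W/m^2
d = 512 * 2.0 / 0.0599 = 17095.16 m

17095.16


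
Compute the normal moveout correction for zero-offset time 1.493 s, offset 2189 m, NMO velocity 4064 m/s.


x/Vnmo = 2189/4064 = 0.538632
(x/Vnmo)^2 = 0.290124
t0^2 = 2.229049
sqrt(2.229049 + 0.290124) = 1.58719
dt = 1.58719 - 1.493 = 0.09419

0.09419


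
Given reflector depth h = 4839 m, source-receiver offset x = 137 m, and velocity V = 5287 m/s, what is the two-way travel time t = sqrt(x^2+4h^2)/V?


x^2 + 4h^2 = 137^2 + 4*4839^2 = 18769 + 93663684 = 93682453
sqrt(93682453) = 9678.9696
t = 9678.9696 / 5287 = 1.8307 s

1.8307


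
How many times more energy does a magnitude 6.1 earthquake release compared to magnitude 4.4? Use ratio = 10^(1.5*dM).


M2 - M1 = 6.1 - 4.4 = 1.7
1.5 * 1.7 = 2.55
ratio = 10^2.55 = 354.81

354.81


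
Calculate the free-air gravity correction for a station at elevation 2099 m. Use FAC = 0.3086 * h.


FAC = 0.3086 * h
= 0.3086 * 2099
= 647.7514 mGal

647.7514


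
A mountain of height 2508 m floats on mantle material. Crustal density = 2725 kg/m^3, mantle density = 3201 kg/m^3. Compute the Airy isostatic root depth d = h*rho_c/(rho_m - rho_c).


rho_m - rho_c = 3201 - 2725 = 476
d = 2508 * 2725 / 476
= 6834300 / 476
= 14357.77 m

14357.77


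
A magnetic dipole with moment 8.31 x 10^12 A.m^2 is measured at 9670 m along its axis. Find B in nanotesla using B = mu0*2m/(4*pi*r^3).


m = 8.31 x 10^12 = 8310000000000 A.m^2
2m = 16620000000000 A.m^2
r^3 = 9670^3 = 904231063000
B = (4pi*10^-7) * 16620000000000 / (4*pi * 904231063000) * 1e9
= 20885307.961065 / 11362902658673.96 * 1e9
= 1838.0258 nT

1838.0258


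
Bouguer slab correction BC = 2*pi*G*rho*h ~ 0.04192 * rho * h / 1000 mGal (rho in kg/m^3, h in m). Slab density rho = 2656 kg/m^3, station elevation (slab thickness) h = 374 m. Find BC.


BC = 0.04192 * rho * h / 1000
= 0.04192 * 2656 * 374 / 1000
= 41.641 mGal

41.641


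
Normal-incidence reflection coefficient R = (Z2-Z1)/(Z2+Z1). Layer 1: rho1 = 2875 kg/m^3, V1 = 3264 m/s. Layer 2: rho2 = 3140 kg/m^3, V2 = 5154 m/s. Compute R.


Z1 = 2875 * 3264 = 9384000
Z2 = 3140 * 5154 = 16183560
R = (16183560 - 9384000) / (16183560 + 9384000) = 6799560 / 25567560 = 0.2659

0.2659


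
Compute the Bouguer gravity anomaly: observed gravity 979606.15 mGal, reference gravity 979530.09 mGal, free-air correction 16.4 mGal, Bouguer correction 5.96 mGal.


BA = g_obs - g_ref + FAC - BC
= 979606.15 - 979530.09 + 16.4 - 5.96
= 86.5 mGal

86.5


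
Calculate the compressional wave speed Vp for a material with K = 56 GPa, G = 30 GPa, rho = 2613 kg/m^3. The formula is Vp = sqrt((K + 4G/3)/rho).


First compute the effective modulus:
K + 4G/3 = 56e9 + 4*30e9/3 = 96000000000.0 Pa
Then divide by density:
96000000000.0 / 2613 = 36739380.023 Pa/(kg/m^3)
Take the square root:
Vp = sqrt(36739380.023) = 6061.3 m/s

6061.3


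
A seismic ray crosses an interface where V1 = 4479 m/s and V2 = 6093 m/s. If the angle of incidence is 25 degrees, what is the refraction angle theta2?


sin(theta1) = sin(25 deg) = 0.422618
sin(theta2) = V2/V1 * sin(theta1) = 6093/4479 * 0.422618 = 0.574908
theta2 = arcsin(0.574908) = 35.0932 degrees

35.0932


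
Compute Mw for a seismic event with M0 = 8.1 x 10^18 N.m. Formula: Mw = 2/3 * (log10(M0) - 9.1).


log10(M0) = log10(8.1 x 10^18) = 18.9085
Mw = 2/3 * (18.9085 - 9.1)
= 2/3 * 9.8085
= 6.54

6.54


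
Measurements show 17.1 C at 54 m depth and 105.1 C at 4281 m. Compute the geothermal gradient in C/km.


dT = 105.1 - 17.1 = 88.0 C
dz = 4281 - 54 = 4227 m
gradient = dT/dz * 1000 = 88.0/4227 * 1000 = 20.8185 C/km

20.8185


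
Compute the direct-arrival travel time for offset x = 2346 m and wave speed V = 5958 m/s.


t = x / V
= 2346 / 5958
= 0.3938 s

0.3938


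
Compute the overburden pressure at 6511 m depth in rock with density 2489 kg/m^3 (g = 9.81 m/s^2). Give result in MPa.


P = rho * g * z / 1e6
= 2489 * 9.81 * 6511 / 1e6
= 158979672.99 / 1e6
= 158.9797 MPa

158.9797


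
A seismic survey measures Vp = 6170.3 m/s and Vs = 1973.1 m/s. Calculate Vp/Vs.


Vp/Vs = 6170.3 / 1973.1
= 3.1272

3.1272


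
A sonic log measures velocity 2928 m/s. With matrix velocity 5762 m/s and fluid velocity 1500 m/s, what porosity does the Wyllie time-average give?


1/V - 1/Vm = 1/2928 - 1/5762 = 0.00016798
1/Vf - 1/Vm = 1/1500 - 1/5762 = 0.00049312
phi = 0.00016798 / 0.00049312 = 0.3406

0.3406


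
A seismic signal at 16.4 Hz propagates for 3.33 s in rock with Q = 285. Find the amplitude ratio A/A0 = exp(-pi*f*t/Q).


pi*f*t/Q = pi*16.4*3.33/285 = 0.601995
A/A0 = exp(-0.601995) = 0.547718

0.547718


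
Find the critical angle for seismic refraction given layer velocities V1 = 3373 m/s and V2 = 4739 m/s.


V1/V2 = 3373/4739 = 0.711754
theta_c = arcsin(0.711754) = 45.3778 degrees

45.3778


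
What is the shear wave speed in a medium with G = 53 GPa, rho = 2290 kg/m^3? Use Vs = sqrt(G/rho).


Convert G to Pa: G = 53e9 Pa
Compute G/rho = 53e9 / 2290 = 23144104.8035
Vs = sqrt(23144104.8035) = 4810.83 m/s

4810.83


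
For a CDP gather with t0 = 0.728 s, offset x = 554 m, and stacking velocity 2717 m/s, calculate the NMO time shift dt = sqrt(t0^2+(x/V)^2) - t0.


x/Vnmo = 554/2717 = 0.203901
(x/Vnmo)^2 = 0.041576
t0^2 = 0.529984
sqrt(0.529984 + 0.041576) = 0.756016
dt = 0.756016 - 0.728 = 0.028016

0.028016


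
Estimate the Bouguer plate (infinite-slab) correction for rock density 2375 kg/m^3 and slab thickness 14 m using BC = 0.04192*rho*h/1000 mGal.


BC = 0.04192 * rho * h / 1000
= 0.04192 * 2375 * 14 / 1000
= 1.3938 mGal

1.3938


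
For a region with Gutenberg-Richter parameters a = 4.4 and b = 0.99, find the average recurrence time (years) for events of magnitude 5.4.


log10(N) = 4.4 - 0.99*5.4 = -0.946
N = 10^-0.946 = 0.11324
T = 1/N = 1/0.11324 = 8.8308 years

8.8308


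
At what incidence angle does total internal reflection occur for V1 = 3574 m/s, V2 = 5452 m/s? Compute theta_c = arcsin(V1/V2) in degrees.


V1/V2 = 3574/5452 = 0.655539
theta_c = arcsin(0.655539) = 40.9606 degrees

40.9606


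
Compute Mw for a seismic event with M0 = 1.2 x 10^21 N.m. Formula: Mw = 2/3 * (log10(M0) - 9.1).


log10(M0) = log10(1.2 x 10^21) = 21.0792
Mw = 2/3 * (21.0792 - 9.1)
= 2/3 * 11.9792
= 7.99

7.99


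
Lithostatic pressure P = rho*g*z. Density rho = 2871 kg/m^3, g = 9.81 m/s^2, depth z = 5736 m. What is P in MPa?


P = rho * g * z / 1e6
= 2871 * 9.81 * 5736 / 1e6
= 161551629.36 / 1e6
= 161.5516 MPa

161.5516


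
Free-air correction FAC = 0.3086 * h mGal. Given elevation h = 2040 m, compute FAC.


FAC = 0.3086 * h
= 0.3086 * 2040
= 629.544 mGal

629.544


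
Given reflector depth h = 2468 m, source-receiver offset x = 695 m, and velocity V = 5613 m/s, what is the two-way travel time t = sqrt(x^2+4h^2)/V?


x^2 + 4h^2 = 695^2 + 4*2468^2 = 483025 + 24364096 = 24847121
sqrt(24847121) = 4984.6887
t = 4984.6887 / 5613 = 0.8881 s

0.8881


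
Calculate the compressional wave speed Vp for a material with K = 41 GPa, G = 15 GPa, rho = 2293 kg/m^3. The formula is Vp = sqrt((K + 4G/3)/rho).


First compute the effective modulus:
K + 4G/3 = 41e9 + 4*15e9/3 = 61000000000.0 Pa
Then divide by density:
61000000000.0 / 2293 = 26602703.8814 Pa/(kg/m^3)
Take the square root:
Vp = sqrt(26602703.8814) = 5157.78 m/s

5157.78


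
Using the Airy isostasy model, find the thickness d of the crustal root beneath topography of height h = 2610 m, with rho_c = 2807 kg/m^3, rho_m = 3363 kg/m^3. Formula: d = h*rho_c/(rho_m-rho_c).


rho_m - rho_c = 3363 - 2807 = 556
d = 2610 * 2807 / 556
= 7326270 / 556
= 13176.74 m

13176.74


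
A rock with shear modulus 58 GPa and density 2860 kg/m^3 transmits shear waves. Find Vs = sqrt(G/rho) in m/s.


Convert G to Pa: G = 58e9 Pa
Compute G/rho = 58e9 / 2860 = 20279720.2797
Vs = sqrt(20279720.2797) = 4503.3 m/s

4503.3


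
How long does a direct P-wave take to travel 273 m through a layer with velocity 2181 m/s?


t = x / V
= 273 / 2181
= 0.1252 s

0.1252


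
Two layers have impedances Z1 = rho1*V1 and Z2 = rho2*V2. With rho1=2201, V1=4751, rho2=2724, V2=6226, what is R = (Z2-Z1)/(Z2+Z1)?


Z1 = 2201 * 4751 = 10456951
Z2 = 2724 * 6226 = 16959624
R = (16959624 - 10456951) / (16959624 + 10456951) = 6502673 / 27416575 = 0.2372

0.2372


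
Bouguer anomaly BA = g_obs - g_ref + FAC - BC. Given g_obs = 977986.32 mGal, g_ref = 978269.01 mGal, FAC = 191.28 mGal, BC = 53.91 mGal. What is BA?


BA = g_obs - g_ref + FAC - BC
= 977986.32 - 978269.01 + 191.28 - 53.91
= -145.32 mGal

-145.32
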